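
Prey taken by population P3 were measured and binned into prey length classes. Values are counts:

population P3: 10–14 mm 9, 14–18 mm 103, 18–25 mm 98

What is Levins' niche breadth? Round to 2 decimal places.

Proportions for population P3 (n=210): 9/210=0.0429, 103/210=0.4905, 98/210=0.4667
Σpᵢ² = 0.0429² + 0.4905² + 0.4667² = 0.001840 + 0.240590 + 0.217809 = 0.460239
B = 1 / 0.460239 = 2.1728

2.17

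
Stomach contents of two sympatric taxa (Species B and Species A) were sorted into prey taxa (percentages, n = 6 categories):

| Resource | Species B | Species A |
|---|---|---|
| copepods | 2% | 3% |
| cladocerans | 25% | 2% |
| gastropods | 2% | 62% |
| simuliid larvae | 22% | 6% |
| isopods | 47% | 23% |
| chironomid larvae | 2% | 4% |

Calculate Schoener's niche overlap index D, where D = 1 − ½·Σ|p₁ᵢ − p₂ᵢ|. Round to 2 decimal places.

Convert percentages to proportions (divide by 100).
Σ|p₁ᵢ − p₂ᵢ| = 0.01 + 0.23 + 0.60 + 0.16 + 0.24 + 0.02 = 1.26
D = 1 − ½ × 1.26 = 1 − 0.630 = 0.3700

0.37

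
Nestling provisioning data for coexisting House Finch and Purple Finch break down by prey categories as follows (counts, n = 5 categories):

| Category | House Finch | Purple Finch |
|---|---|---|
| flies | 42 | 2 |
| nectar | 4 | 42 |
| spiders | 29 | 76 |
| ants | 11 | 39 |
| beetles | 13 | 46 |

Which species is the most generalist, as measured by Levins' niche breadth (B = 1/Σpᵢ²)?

Proportions for House Finch (n=99): 42/99=0.4242, 4/99=0.0404, 29/99=0.2929, 11/99=0.1111, 13/99=0.1313
Proportions for Purple Finch (n=205): 2/205=0.0098, 42/205=0.2049, 76/205=0.3707, 39/205=0.1902, 46/205=0.2244
Σp_Housᵢ² = 0.4242² + 0.0404² + 0.2929² + 0.1111² + 0.1313² = 0.179946 + 0.001632 + 0.085790 + 0.012343 + 0.017240 = 0.296951
B_Hous = 1 / 0.296951 = 3.3676
Σp_Purpᵢ² = 0.0098² + 0.2049² + 0.3707² + 0.1902² + 0.2244² = 0.000096 + 0.041984 + 0.137418 + 0.036176 + 0.050355 = 0.266029
B_Purp = 1 / 0.266029 = 3.7590
Highest B → broadest niche (most generalist): Purple Finch (B = 3.76).

Purple Finch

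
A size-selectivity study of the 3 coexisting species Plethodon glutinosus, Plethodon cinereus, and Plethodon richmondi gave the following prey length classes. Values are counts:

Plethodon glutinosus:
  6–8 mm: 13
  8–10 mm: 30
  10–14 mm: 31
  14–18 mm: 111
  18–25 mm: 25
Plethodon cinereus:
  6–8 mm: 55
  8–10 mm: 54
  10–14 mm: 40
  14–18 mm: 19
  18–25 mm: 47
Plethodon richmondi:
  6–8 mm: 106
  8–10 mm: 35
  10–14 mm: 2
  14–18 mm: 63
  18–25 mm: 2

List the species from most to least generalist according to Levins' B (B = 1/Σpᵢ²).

Proportions for Plethodon glutinosus (n=210): 13/210=0.0619, 30/210=0.1429, 31/210=0.1476, 111/210=0.5286, 25/210=0.1190
Proportions for Plethodon cinereus (n=215): 55/215=0.2558, 54/215=0.2512, 40/215=0.1860, 19/215=0.0884, 47/215=0.2186
Proportions for Plethodon richmondi (n=208): 106/208=0.5096, 35/208=0.1683, 2/208=0.0096, 63/208=0.3029, 2/208=0.0096
Σp_glutᵢ² = 0.0619² + 0.1429² + 0.1476² + 0.5286² + 0.1190² = 0.003832 + 0.020420 + 0.021786 + 0.279418 + 0.014161 = 0.339617
B_glut = 1 / 0.339617 = 2.9445
Σp_cineᵢ² = 0.2558² + 0.2512² + 0.1860² + 0.0884² + 0.2186² = 0.065434 + 0.063101 + 0.034596 + 0.007815 + 0.047786 = 0.218732
B_cine = 1 / 0.218732 = 4.5718
Σp_richᵢ² = 0.5096² + 0.1683² + 0.0096² + 0.3029² + 0.0096² = 0.259692 + 0.028325 + 0.000092 + 0.091748 + 0.000092 = 0.379949
B_rich = 1 / 0.379949 = 2.6319
Ranking by B (broadest → narrowest): Plethodon cinereus (4.57) > Plethodon glutinosus (2.94) > Plethodon richmondi (2.63)

Plethodon cinereus > Plethodon glutinosus > Plethodon richmondi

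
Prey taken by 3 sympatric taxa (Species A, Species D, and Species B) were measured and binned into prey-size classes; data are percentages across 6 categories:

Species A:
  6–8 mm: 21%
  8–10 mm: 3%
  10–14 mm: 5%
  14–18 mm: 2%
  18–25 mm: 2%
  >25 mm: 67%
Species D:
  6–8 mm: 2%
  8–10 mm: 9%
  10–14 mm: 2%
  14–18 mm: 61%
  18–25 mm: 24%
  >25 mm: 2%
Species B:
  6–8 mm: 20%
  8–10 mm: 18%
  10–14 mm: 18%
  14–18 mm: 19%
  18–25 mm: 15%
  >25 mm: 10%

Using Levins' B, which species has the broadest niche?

Species B

Convert percentages to proportions (divide by 100).
Σp_Aᵢ² = 0.21² + 0.03² + 0.05² + 0.02² + 0.02² + 0.67² = 0.0441 + 0.0009 + 0.0025 + 0.0004 + 0.0004 + 0.4489 = 0.4972
B_A = 1 / 0.4972 = 2.0113
Σp_Dᵢ² = 0.02² + 0.09² + 0.02² + 0.61² + 0.24² + 0.02² = 0.0004 + 0.0081 + 0.0004 + 0.3721 + 0.0576 + 0.0004 = 0.4390
B_D = 1 / 0.4390 = 2.2779
Σp_Bᵢ² = 0.20² + 0.18² + 0.18² + 0.19² + 0.15² + 0.10² = 0.0400 + 0.0324 + 0.0324 + 0.0361 + 0.0225 + 0.0100 = 0.1734
B_B = 1 / 0.1734 = 5.7670
Highest B → broadest niche (most generalist): Species B (B = 5.77).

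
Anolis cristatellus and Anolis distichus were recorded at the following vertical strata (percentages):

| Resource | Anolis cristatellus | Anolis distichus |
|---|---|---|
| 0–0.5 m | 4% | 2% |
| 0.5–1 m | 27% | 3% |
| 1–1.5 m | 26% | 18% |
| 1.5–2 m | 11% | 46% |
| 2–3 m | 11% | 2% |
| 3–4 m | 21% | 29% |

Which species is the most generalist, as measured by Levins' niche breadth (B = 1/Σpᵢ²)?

Convert percentages to proportions (divide by 100).
Σp_crisᵢ² = 0.04² + 0.27² + 0.26² + 0.11² + 0.11² + 0.21² = 0.0016 + 0.0729 + 0.0676 + 0.0121 + 0.0121 + 0.0441 = 0.2104
B_cris = 1 / 0.2104 = 4.7529
Σp_distᵢ² = 0.02² + 0.03² + 0.18² + 0.46² + 0.02² + 0.29² = 0.0004 + 0.0009 + 0.0324 + 0.2116 + 0.0004 + 0.0841 = 0.3298
B_dist = 1 / 0.3298 = 3.0321
Highest B → broadest niche (most generalist): Anolis cristatellus (B = 4.75).

Anolis cristatellus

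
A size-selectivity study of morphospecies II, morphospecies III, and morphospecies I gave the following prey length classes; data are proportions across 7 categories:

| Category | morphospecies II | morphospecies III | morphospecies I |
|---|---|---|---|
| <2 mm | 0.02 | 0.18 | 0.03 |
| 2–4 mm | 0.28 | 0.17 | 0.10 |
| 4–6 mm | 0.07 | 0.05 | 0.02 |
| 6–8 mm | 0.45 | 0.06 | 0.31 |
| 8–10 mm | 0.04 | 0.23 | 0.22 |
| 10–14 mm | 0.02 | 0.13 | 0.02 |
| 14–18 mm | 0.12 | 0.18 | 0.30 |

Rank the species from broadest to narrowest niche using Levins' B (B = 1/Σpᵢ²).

Σp_IIᵢ² = 0.02² + 0.28² + 0.07² + 0.45² + 0.04² + 0.02² + 0.12² = 0.0004 + 0.0784 + 0.0049 + 0.2025 + 0.0016 + 0.0004 + 0.0144 = 0.3026
B_II = 1 / 0.3026 = 3.3047
Σp_IIIᵢ² = 0.18² + 0.17² + 0.05² + 0.06² + 0.23² + 0.13² + 0.18² = 0.0324 + 0.0289 + 0.0025 + 0.0036 + 0.0529 + 0.0169 + 0.0324 = 0.1696
B_III = 1 / 0.1696 = 5.8962
Σp_Iᵢ² = 0.03² + 0.10² + 0.02² + 0.31² + 0.22² + 0.02² + 0.30² = 0.0009 + 0.0100 + 0.0004 + 0.0961 + 0.0484 + 0.0004 + 0.0900 = 0.2462
B_I = 1 / 0.2462 = 4.0617
Ranking by B (broadest → narrowest): morphospecies III (5.90) > morphospecies I (4.06) > morphospecies II (3.30)

morphospecies III > morphospecies I > morphospecies II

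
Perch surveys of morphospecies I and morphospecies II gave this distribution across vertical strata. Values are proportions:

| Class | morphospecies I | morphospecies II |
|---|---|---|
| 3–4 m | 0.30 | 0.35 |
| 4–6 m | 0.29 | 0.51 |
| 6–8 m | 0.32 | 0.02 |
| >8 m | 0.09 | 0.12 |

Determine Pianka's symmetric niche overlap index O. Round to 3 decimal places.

Σ p₁ᵢp₂ᵢ = 0.1050 + 0.1479 + 0.0064 + 0.0108 = 0.2701
Σp_1ᵢ² = 0.30² + 0.29² + 0.32² + 0.09² = 0.0900 + 0.0841 + 0.1024 + 0.0081 = 0.2846
Σp_2ᵢ² = 0.35² + 0.51² + 0.02² + 0.12² = 0.1225 + 0.2601 + 0.0004 + 0.0144 = 0.3974
O = 0.2701 / √(0.2846 × 0.3974) = 0.2701 / 0.336303 = 0.80314

0.803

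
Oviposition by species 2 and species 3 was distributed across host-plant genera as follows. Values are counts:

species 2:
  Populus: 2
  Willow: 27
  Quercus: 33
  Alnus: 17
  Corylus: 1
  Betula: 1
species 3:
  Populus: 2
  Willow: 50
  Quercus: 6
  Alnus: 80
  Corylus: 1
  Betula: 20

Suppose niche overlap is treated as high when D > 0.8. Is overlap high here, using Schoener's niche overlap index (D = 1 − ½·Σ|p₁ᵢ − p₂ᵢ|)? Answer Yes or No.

No

Proportions for species 2 (n=81): 2/81=0.0247, 27/81=0.3333, 33/81=0.4074, 17/81=0.2099, 1/81=0.0123, 1/81=0.0123
Proportions for species 3 (n=159): 2/159=0.0126, 50/159=0.3145, 6/159=0.0377, 80/159=0.5031, 1/159=0.0063, 20/159=0.1258
Σ|p₁ᵢ − p₂ᵢ| = 0.0121 + 0.0188 + 0.3697 + 0.2932 + 0.0060 + 0.1135 = 0.8133
D = 1 − ½ × 0.8133 = 1 − 0.40665 = 0.59335
D = 0.59335 < 0.8 → No.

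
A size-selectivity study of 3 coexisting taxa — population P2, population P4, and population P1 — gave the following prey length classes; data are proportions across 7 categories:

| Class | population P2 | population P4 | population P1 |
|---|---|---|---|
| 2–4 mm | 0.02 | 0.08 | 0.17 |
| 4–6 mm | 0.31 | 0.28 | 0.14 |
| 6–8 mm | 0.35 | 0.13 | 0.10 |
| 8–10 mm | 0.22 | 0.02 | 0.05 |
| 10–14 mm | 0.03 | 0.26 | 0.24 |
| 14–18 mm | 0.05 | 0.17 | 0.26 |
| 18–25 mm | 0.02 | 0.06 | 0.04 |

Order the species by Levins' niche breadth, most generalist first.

Σp_P2ᵢ² = 0.02² + 0.31² + 0.35² + 0.22² + 0.03² + 0.05² + 0.02² = 0.0004 + 0.0961 + 0.1225 + 0.0484 + 0.0009 + 0.0025 + 0.0004 = 0.2712
B_P2 = 1 / 0.2712 = 3.6873
Σp_P4ᵢ² = 0.08² + 0.28² + 0.13² + 0.02² + 0.26² + 0.17² + 0.06² = 0.0064 + 0.0784 + 0.0169 + 0.0004 + 0.0676 + 0.0289 + 0.0036 = 0.2022
B_P4 = 1 / 0.2022 = 4.9456
Σp_P1ᵢ² = 0.17² + 0.14² + 0.10² + 0.05² + 0.24² + 0.26² + 0.04² = 0.0289 + 0.0196 + 0.0100 + 0.0025 + 0.0576 + 0.0676 + 0.0016 = 0.1878
B_P1 = 1 / 0.1878 = 5.3248
Ranking by B (broadest → narrowest): population P1 (5.32) > population P4 (4.95) > population P2 (3.69)

population P1 > population P4 > population P2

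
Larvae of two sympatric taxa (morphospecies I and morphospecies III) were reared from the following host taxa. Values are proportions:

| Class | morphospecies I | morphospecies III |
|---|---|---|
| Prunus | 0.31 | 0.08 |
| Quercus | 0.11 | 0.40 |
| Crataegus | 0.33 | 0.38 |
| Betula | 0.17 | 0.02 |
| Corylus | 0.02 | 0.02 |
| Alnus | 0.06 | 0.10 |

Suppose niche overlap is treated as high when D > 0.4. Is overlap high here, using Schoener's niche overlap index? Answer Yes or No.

Yes

Σ|p₁ᵢ − p₂ᵢ| = 0.23 + 0.29 + 0.05 + 0.15 + 0.00 + 0.04 = 0.76
D = 1 − ½ × 0.76 = 1 − 0.380 = 0.6200
D = 0.6200 > 0.4 → Yes.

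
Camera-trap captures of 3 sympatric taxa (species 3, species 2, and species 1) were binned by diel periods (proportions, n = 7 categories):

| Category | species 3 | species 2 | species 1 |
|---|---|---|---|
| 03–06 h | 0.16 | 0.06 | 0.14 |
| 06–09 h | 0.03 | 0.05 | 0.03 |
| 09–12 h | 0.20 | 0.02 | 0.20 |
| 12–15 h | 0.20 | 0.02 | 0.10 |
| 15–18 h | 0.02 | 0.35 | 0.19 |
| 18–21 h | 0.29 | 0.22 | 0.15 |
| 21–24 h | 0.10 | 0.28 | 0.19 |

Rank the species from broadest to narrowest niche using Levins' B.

Σp_3ᵢ² = 0.16² + 0.03² + 0.20² + 0.20² + 0.02² + 0.29² + 0.10² = 0.0256 + 0.0009 + 0.0400 + 0.0400 + 0.0004 + 0.0841 + 0.0100 = 0.2010
B_3 = 1 / 0.2010 = 4.9751
Σp_2ᵢ² = 0.06² + 0.05² + 0.02² + 0.02² + 0.35² + 0.22² + 0.28² = 0.0036 + 0.0025 + 0.0004 + 0.0004 + 0.1225 + 0.0484 + 0.0784 = 0.2562
B_2 = 1 / 0.2562 = 3.9032
Σp_1ᵢ² = 0.14² + 0.03² + 0.20² + 0.10² + 0.19² + 0.15² + 0.19² = 0.0196 + 0.0009 + 0.0400 + 0.0100 + 0.0361 + 0.0225 + 0.0361 = 0.1652
B_1 = 1 / 0.1652 = 6.0533
Ranking by B (broadest → narrowest): species 1 (6.05) > species 3 (4.98) > species 2 (3.90)

species 1 > species 3 > species 2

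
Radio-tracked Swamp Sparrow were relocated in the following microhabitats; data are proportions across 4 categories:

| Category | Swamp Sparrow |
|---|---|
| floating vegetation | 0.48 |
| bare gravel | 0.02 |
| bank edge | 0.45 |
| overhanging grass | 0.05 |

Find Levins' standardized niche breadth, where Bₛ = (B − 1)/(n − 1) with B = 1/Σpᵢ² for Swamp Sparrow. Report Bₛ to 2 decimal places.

Σpᵢ² = 0.48² + 0.02² + 0.45² + 0.05² = 0.2304 + 0.0004 + 0.2025 + 0.0025 = 0.4358
B = 1 / 0.4358 = 2.2946
Bₛ = (B − 1)/(n − 1) = (2.2946 − 1)/(4 − 1) = 1.2946/3 = 0.4315

0.43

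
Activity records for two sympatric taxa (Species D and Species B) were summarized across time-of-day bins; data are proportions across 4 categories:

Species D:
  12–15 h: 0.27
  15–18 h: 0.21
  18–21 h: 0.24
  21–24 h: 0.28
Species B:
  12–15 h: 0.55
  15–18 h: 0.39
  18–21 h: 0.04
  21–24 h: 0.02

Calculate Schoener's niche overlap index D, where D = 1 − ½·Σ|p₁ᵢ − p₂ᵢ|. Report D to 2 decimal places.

Σ|p₁ᵢ − p₂ᵢ| = 0.28 + 0.18 + 0.20 + 0.26 = 0.92
D = 1 − ½ × 0.92 = 1 − 0.460 = 0.5400

0.54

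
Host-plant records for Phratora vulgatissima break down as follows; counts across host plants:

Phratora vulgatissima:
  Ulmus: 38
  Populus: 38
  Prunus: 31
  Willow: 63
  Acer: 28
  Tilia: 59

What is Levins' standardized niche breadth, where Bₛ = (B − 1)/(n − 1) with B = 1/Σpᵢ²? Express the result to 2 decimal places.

Proportions for Phratora vulgatissima (n=257): 38/257=0.1479, 38/257=0.1479, 31/257=0.1206, 63/257=0.2451, 28/257=0.1089, 59/257=0.2296
Σpᵢ² = 0.1479² + 0.1479² + 0.1206² + 0.2451² + 0.1089² + 0.2296² = 0.021874 + 0.021874 + 0.014544 + 0.060074 + 0.011859 + 0.052716 = 0.182941
B = 1 / 0.182941 = 5.4662
Bₛ = (B − 1)/(n − 1) = (5.4662 − 1)/(6 − 1) = 4.4662/5 = 0.8932

0.89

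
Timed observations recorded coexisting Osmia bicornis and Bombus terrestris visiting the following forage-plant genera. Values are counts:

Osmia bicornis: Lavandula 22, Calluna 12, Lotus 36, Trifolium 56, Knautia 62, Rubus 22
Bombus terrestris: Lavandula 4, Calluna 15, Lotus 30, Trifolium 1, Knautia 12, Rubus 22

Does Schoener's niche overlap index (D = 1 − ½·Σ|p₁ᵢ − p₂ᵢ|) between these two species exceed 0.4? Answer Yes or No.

Yes

Proportions for Osmia bicornis (n=210): 22/210=0.1048, 12/210=0.0571, 36/210=0.1714, 56/210=0.2667, 62/210=0.2952, 22/210=0.1048
Proportions for Bombus terrestris (n=84): 4/84=0.0476, 15/84=0.1786, 30/84=0.3571, 1/84=0.0119, 12/84=0.1429, 22/84=0.2619
Σ|p₁ᵢ − p₂ᵢ| = 0.0572 + 0.1215 + 0.1857 + 0.2548 + 0.1523 + 0.1571 = 0.9286
D = 1 − ½ × 0.9286 = 1 − 0.46430 = 0.53570
D = 0.53570 > 0.4 → Yes.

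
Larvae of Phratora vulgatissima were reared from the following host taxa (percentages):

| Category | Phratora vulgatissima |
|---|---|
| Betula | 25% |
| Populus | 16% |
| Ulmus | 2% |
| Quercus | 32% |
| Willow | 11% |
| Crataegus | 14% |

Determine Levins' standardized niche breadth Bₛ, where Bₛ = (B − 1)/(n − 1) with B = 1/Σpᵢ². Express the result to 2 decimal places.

0.70

Convert percentages to proportions (divide by 100).
Σpᵢ² = 0.25² + 0.16² + 0.02² + 0.32² + 0.11² + 0.14² = 0.0625 + 0.0256 + 0.0004 + 0.1024 + 0.0121 + 0.0196 = 0.2226
B = 1 / 0.2226 = 4.4924
Bₛ = (B − 1)/(n − 1) = (4.4924 − 1)/(6 − 1) = 3.4924/5 = 0.6985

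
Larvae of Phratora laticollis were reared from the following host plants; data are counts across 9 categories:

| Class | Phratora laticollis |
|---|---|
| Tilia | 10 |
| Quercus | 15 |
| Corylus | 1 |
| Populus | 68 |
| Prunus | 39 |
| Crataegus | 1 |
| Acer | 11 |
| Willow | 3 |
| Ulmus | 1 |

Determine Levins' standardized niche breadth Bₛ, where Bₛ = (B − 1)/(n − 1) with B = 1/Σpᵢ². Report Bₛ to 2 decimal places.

Proportions for Phratora laticollis (n=149): 10/149=0.0671, 15/149=0.1007, 1/149=0.0067, 68/149=0.4564, 39/149=0.2617, 1/149=0.0067, 11/149=0.0738, 3/149=0.0201, 1/149=0.0067
Σpᵢ² = 0.0671² + 0.1007² + 0.0067² + 0.4564² + 0.2617² + 0.0067² + 0.0738² + 0.0201² + 0.0067² = 0.004502 + 0.010140 + 0.000045 + 0.208301 + 0.068487 + 0.000045 + 0.005446 + 0.000404 + 0.000045 = 0.297415
B = 1 / 0.297415 = 3.3623
Bₛ = (B − 1)/(n − 1) = (3.3623 − 1)/(9 − 1) = 2.3623/8 = 0.2953

0.30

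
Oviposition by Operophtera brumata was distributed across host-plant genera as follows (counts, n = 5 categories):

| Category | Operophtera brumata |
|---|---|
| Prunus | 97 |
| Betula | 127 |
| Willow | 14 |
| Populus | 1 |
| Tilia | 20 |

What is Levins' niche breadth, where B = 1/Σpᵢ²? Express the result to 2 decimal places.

Proportions for Operophtera brumata (n=259): 97/259=0.3745, 127/259=0.4903, 14/259=0.0541, 1/259=0.0039, 20/259=0.0772
Σpᵢ² = 0.3745² + 0.4903² + 0.0541² + 0.0039² + 0.0772² = 0.140250 + 0.240394 + 0.002927 + 0.000015 + 0.005960 = 0.389546
B = 1 / 0.389546 = 2.5671

2.57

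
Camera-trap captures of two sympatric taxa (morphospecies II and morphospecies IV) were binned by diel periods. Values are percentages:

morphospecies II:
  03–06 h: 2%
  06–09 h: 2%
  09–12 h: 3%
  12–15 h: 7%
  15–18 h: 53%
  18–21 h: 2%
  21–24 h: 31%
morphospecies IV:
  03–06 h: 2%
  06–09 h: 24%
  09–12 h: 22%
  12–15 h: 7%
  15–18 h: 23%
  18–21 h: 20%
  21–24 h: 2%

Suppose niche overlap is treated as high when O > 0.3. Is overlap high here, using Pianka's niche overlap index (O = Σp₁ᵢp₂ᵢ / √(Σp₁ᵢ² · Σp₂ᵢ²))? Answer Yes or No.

Convert percentages to proportions (divide by 100).
Σ p₁ᵢp₂ᵢ = 0.0004 + 0.0048 + 0.0066 + 0.0049 + 0.1219 + 0.0040 + 0.0062 = 0.1488
Σp_1ᵢ² = 0.02² + 0.02² + 0.03² + 0.07² + 0.53² + 0.02² + 0.31² = 0.0004 + 0.0004 + 0.0009 + 0.0049 + 0.2809 + 0.0004 + 0.0961 = 0.3840
Σp_2ᵢ² = 0.02² + 0.24² + 0.22² + 0.07² + 0.23² + 0.20² + 0.02² = 0.0004 + 0.0576 + 0.0484 + 0.0049 + 0.0529 + 0.0400 + 0.0004 = 0.2046
O = 0.1488 / √(0.3840 × 0.2046) = 0.1488 / 0.28030 = 0.5309
O = 0.5309 > 0.3 → Yes.

Yes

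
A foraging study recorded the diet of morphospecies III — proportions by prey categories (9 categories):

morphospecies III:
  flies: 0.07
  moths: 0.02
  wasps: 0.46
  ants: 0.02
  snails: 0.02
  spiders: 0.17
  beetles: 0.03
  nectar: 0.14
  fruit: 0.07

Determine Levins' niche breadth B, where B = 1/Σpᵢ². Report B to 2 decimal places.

Σpᵢ² = 0.07² + 0.02² + 0.46² + 0.02² + 0.02² + 0.17² + 0.03² + 0.14² + 0.07² = 0.0049 + 0.0004 + 0.2116 + 0.0004 + 0.0004 + 0.0289 + 0.0009 + 0.0196 + 0.0049 = 0.2720
B = 1 / 0.2720 = 3.6765

3.68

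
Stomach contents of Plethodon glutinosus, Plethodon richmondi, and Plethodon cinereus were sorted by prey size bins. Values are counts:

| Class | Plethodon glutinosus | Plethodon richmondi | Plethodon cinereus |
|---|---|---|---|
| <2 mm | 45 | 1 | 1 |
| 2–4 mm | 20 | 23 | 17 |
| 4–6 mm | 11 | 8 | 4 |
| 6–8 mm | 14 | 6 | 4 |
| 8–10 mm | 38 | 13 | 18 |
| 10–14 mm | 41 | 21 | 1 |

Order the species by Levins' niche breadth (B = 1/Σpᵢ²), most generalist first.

Plethodon glutinosus > Plethodon richmondi > Plethodon cinereus

Proportions for Plethodon glutinosus (n=169): 45/169=0.2663, 20/169=0.1183, 11/169=0.0651, 14/169=0.0828, 38/169=0.2249, 41/169=0.2426
Proportions for Plethodon richmondi (n=72): 1/72=0.0139, 23/72=0.3194, 8/72=0.1111, 6/72=0.0833, 13/72=0.1806, 21/72=0.2917
Proportions for Plethodon cinereus (n=45): 1/45=0.0222, 17/45=0.3778, 4/45=0.0889, 4/45=0.0889, 18/45=0.4000, 1/45=0.0222
Σp_glutᵢ² = 0.2663² + 0.1183² + 0.0651² + 0.0828² + 0.2249² + 0.2426² = 0.070916 + 0.013995 + 0.004238 + 0.006856 + 0.050580 + 0.058855 = 0.205440
B_glut = 1 / 0.205440 = 4.8676
Σp_richᵢ² = 0.0139² + 0.3194² + 0.1111² + 0.0833² + 0.1806² + 0.2917² = 0.000193 + 0.102016 + 0.012343 + 0.006939 + 0.032616 + 0.085089 = 0.239196
B_rich = 1 / 0.239196 = 4.1807
Σp_cineᵢ² = 0.0222² + 0.3778² + 0.0889² + 0.0889² + 0.4000² + 0.0222² = 0.000493 + 0.142733 + 0.007903 + 0.007903 + 0.160000 + 0.000493 = 0.319525
B_cine = 1 / 0.319525 = 3.1296
Ranking by B (broadest → narrowest): Plethodon glutinosus (4.87) > Plethodon richmondi (4.18) > Plethodon cinereus (3.13)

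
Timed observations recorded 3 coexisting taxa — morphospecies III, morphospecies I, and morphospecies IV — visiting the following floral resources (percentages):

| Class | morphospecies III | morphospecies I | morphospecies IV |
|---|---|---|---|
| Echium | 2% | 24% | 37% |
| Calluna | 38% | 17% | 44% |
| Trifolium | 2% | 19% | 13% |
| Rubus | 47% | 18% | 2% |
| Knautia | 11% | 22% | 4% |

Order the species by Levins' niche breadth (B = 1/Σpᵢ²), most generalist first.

Convert percentages to proportions (divide by 100).
Σp_IIIᵢ² = 0.02² + 0.38² + 0.02² + 0.47² + 0.11² = 0.0004 + 0.1444 + 0.0004 + 0.2209 + 0.0121 = 0.3782
B_III = 1 / 0.3782 = 2.6441
Σp_Iᵢ² = 0.24² + 0.17² + 0.19² + 0.18² + 0.22² = 0.0576 + 0.0289 + 0.0361 + 0.0324 + 0.0484 = 0.2034
B_I = 1 / 0.2034 = 4.9164
Σp_IVᵢ² = 0.37² + 0.44² + 0.13² + 0.02² + 0.04² = 0.1369 + 0.1936 + 0.0169 + 0.0004 + 0.0016 = 0.3494
B_IV = 1 / 0.3494 = 2.8620
Ranking by B (broadest → narrowest): morphospecies I (4.92) > morphospecies IV (2.86) > morphospecies III (2.64)

morphospecies I > morphospecies IV > morphospecies III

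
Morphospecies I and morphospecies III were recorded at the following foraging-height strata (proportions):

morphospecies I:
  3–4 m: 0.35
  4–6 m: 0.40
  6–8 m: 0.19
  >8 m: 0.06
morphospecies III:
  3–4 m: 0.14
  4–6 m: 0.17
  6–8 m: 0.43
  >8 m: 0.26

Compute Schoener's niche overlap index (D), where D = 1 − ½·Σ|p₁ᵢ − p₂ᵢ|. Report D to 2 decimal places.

Σ|p₁ᵢ − p₂ᵢ| = 0.21 + 0.23 + 0.24 + 0.20 = 0.88
D = 1 − ½ × 0.88 = 1 − 0.440 = 0.5600

0.56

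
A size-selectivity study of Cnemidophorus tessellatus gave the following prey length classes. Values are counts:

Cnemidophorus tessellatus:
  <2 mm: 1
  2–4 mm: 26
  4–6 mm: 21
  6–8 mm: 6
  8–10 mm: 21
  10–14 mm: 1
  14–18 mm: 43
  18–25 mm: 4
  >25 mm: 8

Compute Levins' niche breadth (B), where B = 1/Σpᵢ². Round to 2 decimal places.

4.87

Proportions for Cnemidophorus tessellatus (n=131): 1/131=0.0076, 26/131=0.1985, 21/131=0.1603, 6/131=0.0458, 21/131=0.1603, 1/131=0.0076, 43/131=0.3282, 4/131=0.0305, 8/131=0.0611
Σpᵢ² = 0.0076² + 0.1985² + 0.1603² + 0.0458² + 0.1603² + 0.0076² + 0.3282² + 0.0305² + 0.0611² = 0.000058 + 0.039402 + 0.025696 + 0.002098 + 0.025696 + 0.000058 + 0.107715 + 0.000930 + 0.003733 = 0.205386
B = 1 / 0.205386 = 4.8689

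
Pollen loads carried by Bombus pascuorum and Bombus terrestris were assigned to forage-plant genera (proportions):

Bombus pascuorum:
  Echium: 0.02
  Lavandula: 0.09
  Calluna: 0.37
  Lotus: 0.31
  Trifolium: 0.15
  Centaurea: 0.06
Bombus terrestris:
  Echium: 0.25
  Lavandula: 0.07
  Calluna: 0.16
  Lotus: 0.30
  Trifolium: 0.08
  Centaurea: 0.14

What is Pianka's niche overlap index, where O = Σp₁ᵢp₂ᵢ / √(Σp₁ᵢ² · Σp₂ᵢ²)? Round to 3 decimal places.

0.778

Σ p₁ᵢp₂ᵢ = 0.0050 + 0.0063 + 0.0592 + 0.0930 + 0.0120 + 0.0084 = 0.1839
Σp_1ᵢ² = 0.02² + 0.09² + 0.37² + 0.31² + 0.15² + 0.06² = 0.0004 + 0.0081 + 0.1369 + 0.0961 + 0.0225 + 0.0036 = 0.2676
Σp_2ᵢ² = 0.25² + 0.07² + 0.16² + 0.30² + 0.08² + 0.14² = 0.0625 + 0.0049 + 0.0256 + 0.0900 + 0.0064 + 0.0196 = 0.2090
O = 0.1839 / √(0.2676 × 0.2090) = 0.1839 / 0.236492 = 0.77762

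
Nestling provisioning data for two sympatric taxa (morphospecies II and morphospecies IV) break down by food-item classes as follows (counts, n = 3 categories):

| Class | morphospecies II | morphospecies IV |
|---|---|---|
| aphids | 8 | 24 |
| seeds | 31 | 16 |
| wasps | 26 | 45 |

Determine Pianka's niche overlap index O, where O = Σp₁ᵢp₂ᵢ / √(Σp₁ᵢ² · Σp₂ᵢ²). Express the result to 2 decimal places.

0.84

Proportions for morphospecies II (n=65): 8/65=0.1231, 31/65=0.4769, 26/65=0.4000
Proportions for morphospecies IV (n=85): 24/85=0.2824, 16/85=0.1882, 45/85=0.5294
Σ p₁ᵢp₂ᵢ = 0.034763 + 0.089753 + 0.211760 = 0.336276
Σp_1ᵢ² = 0.1231² + 0.4769² + 0.4000² = 0.015154 + 0.227434 + 0.160000 = 0.402588
Σp_2ᵢ² = 0.2824² + 0.1882² + 0.5294² = 0.079750 + 0.035419 + 0.280264 = 0.395433
O = 0.336276 / √(0.402588 × 0.395433) = 0.336276 / 0.3989945 = 0.8428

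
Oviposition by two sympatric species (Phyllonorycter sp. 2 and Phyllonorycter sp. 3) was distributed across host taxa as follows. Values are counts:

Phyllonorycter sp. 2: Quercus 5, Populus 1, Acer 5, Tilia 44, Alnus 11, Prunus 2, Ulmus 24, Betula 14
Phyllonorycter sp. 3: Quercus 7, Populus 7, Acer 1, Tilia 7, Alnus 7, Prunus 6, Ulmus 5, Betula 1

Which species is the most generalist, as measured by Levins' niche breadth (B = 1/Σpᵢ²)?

Proportions for Phyllonorycter sp. 2 (n=106): 5/106=0.0472, 1/106=0.0094, 5/106=0.0472, 44/106=0.4151, 11/106=0.1038, 2/106=0.0189, 24/106=0.2264, 14/106=0.1321
Proportions for Phyllonorycter sp. 3 (n=41): 7/41=0.1707, 7/41=0.1707, 1/41=0.0244, 7/41=0.1707, 7/41=0.1707, 6/41=0.1463, 5/41=0.1220, 1/41=0.0244
Σp_2ᵢ² = 0.0472² + 0.0094² + 0.0472² + 0.4151² + 0.1038² + 0.0189² + 0.2264² + 0.1321² = 0.002228 + 0.000088 + 0.002228 + 0.172308 + 0.010774 + 0.000357 + 0.051257 + 0.017450 = 0.256690
B_2 = 1 / 0.256690 = 3.8957
Σp_3ᵢ² = 0.1707² + 0.1707² + 0.0244² + 0.1707² + 0.1707² + 0.1463² + 0.1220² + 0.0244² = 0.029138 + 0.029138 + 0.000595 + 0.029138 + 0.029138 + 0.021404 + 0.014884 + 0.000595 = 0.154030
B_3 = 1 / 0.154030 = 6.4922
Highest B → broadest niche (most generalist): Phyllonorycter sp. 3 (B = 6.49).

Phyllonorycter sp. 3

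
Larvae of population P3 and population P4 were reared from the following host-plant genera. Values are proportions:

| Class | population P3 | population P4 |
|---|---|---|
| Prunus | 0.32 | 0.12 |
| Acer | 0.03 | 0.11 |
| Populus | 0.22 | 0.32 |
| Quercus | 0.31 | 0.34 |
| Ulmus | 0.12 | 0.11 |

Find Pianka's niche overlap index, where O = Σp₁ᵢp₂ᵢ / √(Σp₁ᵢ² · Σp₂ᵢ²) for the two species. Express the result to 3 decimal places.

Σ p₁ᵢp₂ᵢ = 0.0384 + 0.0033 + 0.0704 + 0.1054 + 0.0132 = 0.2307
Σp_1ᵢ² = 0.32² + 0.03² + 0.22² + 0.31² + 0.12² = 0.1024 + 0.0009 + 0.0484 + 0.0961 + 0.0144 = 0.2622
Σp_2ᵢ² = 0.12² + 0.11² + 0.32² + 0.34² + 0.11² = 0.0144 + 0.0121 + 0.1024 + 0.1156 + 0.0121 = 0.2566
O = 0.2307 / √(0.2622 × 0.2566) = 0.2307 / 0.259385 = 0.88941

0.889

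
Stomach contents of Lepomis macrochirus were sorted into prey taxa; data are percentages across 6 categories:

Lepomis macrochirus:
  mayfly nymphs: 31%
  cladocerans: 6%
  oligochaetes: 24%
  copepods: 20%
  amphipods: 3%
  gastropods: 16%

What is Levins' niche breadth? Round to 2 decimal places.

4.47

Convert percentages to proportions (divide by 100).
Σpᵢ² = 0.31² + 0.06² + 0.24² + 0.20² + 0.03² + 0.16² = 0.0961 + 0.0036 + 0.0576 + 0.0400 + 0.0009 + 0.0256 = 0.2238
B = 1 / 0.2238 = 4.4683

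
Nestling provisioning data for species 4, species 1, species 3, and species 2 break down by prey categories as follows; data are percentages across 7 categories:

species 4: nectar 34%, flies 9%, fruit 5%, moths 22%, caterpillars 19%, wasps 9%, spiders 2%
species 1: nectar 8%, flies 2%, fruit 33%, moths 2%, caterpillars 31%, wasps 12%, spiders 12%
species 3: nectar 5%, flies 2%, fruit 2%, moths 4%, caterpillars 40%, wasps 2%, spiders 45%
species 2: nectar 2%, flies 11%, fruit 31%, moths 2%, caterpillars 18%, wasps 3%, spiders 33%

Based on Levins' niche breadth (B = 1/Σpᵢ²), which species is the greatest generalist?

Convert percentages to proportions (divide by 100).
Σp_4ᵢ² = 0.34² + 0.09² + 0.05² + 0.22² + 0.19² + 0.09² + 0.02² = 0.1156 + 0.0081 + 0.0025 + 0.0484 + 0.0361 + 0.0081 + 0.0004 = 0.2192
B_4 = 1 / 0.2192 = 4.5620
Σp_1ᵢ² = 0.08² + 0.02² + 0.33² + 0.02² + 0.31² + 0.12² + 0.12² = 0.0064 + 0.0004 + 0.1089 + 0.0004 + 0.0961 + 0.0144 + 0.0144 = 0.2410
B_1 = 1 / 0.2410 = 4.1494
Σp_3ᵢ² = 0.05² + 0.02² + 0.02² + 0.04² + 0.40² + 0.02² + 0.45² = 0.0025 + 0.0004 + 0.0004 + 0.0016 + 0.1600 + 0.0004 + 0.2025 = 0.3678
B_3 = 1 / 0.3678 = 2.7189
Σp_2ᵢ² = 0.02² + 0.11² + 0.31² + 0.02² + 0.18² + 0.03² + 0.33² = 0.0004 + 0.0121 + 0.0961 + 0.0004 + 0.0324 + 0.0009 + 0.1089 = 0.2512
B_2 = 1 / 0.2512 = 3.9809
Highest B → broadest niche (most generalist): species 4 (B = 4.56).

species 4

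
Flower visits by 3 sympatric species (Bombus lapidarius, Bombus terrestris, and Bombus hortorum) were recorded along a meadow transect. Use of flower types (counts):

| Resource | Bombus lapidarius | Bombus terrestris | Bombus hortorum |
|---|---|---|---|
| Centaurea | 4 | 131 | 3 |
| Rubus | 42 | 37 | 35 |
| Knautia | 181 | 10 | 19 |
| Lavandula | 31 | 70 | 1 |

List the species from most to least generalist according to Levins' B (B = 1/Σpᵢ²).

Bombus terrestris > Bombus hortorum > Bombus lapidarius

Proportions for Bombus lapidarius (n=258): 4/258=0.0155, 42/258=0.1628, 181/258=0.7016, 31/258=0.1202
Proportions for Bombus terrestris (n=248): 131/248=0.5282, 37/248=0.1492, 10/248=0.0403, 70/248=0.2823
Proportions for Bombus hortorum (n=58): 3/58=0.0517, 35/58=0.6034, 19/58=0.3276, 1/58=0.0172
Σp_lapiᵢ² = 0.0155² + 0.1628² + 0.7016² + 0.1202² = 0.000240 + 0.026504 + 0.492243 + 0.014448 = 0.533435
B_lapi = 1 / 0.533435 = 1.8746
Σp_terrᵢ² = 0.5282² + 0.1492² + 0.0403² + 0.2823² = 0.278995 + 0.022261 + 0.001624 + 0.079693 = 0.382573
B_terr = 1 / 0.382573 = 2.6139
Σp_hortᵢ² = 0.0517² + 0.6034² + 0.3276² + 0.0172² = 0.002673 + 0.364092 + 0.107322 + 0.000296 = 0.474383
B_hort = 1 / 0.474383 = 2.1080
Ranking by B (broadest → narrowest): Bombus terrestris (2.61) > Bombus hortorum (2.11) > Bombus lapidarius (1.87)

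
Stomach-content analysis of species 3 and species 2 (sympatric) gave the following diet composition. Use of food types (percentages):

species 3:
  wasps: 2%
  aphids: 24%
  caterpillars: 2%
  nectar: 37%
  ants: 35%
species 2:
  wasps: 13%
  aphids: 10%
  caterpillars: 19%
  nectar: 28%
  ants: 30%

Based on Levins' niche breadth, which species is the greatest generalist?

species 2

Convert percentages to proportions (divide by 100).
Σp_3ᵢ² = 0.02² + 0.24² + 0.02² + 0.37² + 0.35² = 0.0004 + 0.0576 + 0.0004 + 0.1369 + 0.1225 = 0.3178
B_3 = 1 / 0.3178 = 3.1466
Σp_2ᵢ² = 0.13² + 0.10² + 0.19² + 0.28² + 0.30² = 0.0169 + 0.0100 + 0.0361 + 0.0784 + 0.0900 = 0.2314
B_2 = 1 / 0.2314 = 4.3215
Highest B → broadest niche (most generalist): species 2 (B = 4.32).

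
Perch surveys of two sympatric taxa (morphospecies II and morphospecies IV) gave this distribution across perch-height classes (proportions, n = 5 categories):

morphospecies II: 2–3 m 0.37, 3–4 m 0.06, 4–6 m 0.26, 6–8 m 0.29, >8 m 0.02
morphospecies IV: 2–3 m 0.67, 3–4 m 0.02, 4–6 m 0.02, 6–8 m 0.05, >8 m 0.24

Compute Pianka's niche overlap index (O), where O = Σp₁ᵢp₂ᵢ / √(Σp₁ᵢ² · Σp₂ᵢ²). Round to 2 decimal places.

Σ p₁ᵢp₂ᵢ = 0.2479 + 0.0012 + 0.0052 + 0.0145 + 0.0048 = 0.2736
Σp_1ᵢ² = 0.37² + 0.06² + 0.26² + 0.29² + 0.02² = 0.1369 + 0.0036 + 0.0676 + 0.0841 + 0.0004 = 0.2926
Σp_2ᵢ² = 0.67² + 0.02² + 0.02² + 0.05² + 0.24² = 0.4489 + 0.0004 + 0.0004 + 0.0025 + 0.0576 = 0.5098
O = 0.2736 / √(0.2926 × 0.5098) = 0.2736 / 0.38622 = 0.7084

0.71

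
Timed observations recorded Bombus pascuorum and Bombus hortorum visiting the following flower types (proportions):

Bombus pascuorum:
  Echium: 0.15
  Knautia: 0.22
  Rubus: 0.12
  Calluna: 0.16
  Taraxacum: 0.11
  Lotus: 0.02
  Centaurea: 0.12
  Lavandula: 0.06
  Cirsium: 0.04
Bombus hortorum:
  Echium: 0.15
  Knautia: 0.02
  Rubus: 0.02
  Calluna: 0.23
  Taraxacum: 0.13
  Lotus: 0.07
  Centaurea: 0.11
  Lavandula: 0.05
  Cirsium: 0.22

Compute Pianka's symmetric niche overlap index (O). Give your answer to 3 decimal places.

Σ p₁ᵢp₂ᵢ = 0.0225 + 0.0044 + 0.0024 + 0.0368 + 0.0143 + 0.0014 + 0.0132 + 0.0030 + 0.0088 = 0.1068
Σp_1ᵢ² = 0.15² + 0.22² + 0.12² + 0.16² + 0.11² + 0.02² + 0.12² + 0.06² + 0.04² = 0.0225 + 0.0484 + 0.0144 + 0.0256 + 0.0121 + 0.0004 + 0.0144 + 0.0036 + 0.0016 = 0.1430
Σp_2ᵢ² = 0.15² + 0.02² + 0.02² + 0.23² + 0.13² + 0.07² + 0.11² + 0.05² + 0.22² = 0.0225 + 0.0004 + 0.0004 + 0.0529 + 0.0169 + 0.0049 + 0.0121 + 0.0025 + 0.0484 = 0.1610
O = 0.1068 / √(0.1430 × 0.1610) = 0.1068 / 0.151733 = 0.70387

0.704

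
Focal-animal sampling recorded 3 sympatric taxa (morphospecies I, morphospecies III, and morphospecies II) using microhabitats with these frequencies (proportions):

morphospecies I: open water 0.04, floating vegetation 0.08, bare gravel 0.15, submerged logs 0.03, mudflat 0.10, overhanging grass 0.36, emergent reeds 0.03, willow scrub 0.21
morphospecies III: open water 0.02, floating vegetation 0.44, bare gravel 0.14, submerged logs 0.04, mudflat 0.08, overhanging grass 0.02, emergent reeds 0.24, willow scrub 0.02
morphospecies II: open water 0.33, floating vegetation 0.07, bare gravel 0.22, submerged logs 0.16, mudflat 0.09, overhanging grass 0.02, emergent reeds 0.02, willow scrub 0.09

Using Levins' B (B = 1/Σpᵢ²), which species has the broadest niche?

morphospecies II

Σp_Iᵢ² = 0.04² + 0.08² + 0.15² + 0.03² + 0.10² + 0.36² + 0.03² + 0.21² = 0.0016 + 0.0064 + 0.0225 + 0.0009 + 0.0100 + 0.1296 + 0.0009 + 0.0441 = 0.2160
B_I = 1 / 0.2160 = 4.6296
Σp_IIIᵢ² = 0.02² + 0.44² + 0.14² + 0.04² + 0.08² + 0.02² + 0.24² + 0.02² = 0.0004 + 0.1936 + 0.0196 + 0.0016 + 0.0064 + 0.0004 + 0.0576 + 0.0004 = 0.2800
B_III = 1 / 0.2800 = 3.5714
Σp_IIᵢ² = 0.33² + 0.07² + 0.22² + 0.16² + 0.09² + 0.02² + 0.02² + 0.09² = 0.1089 + 0.0049 + 0.0484 + 0.0256 + 0.0081 + 0.0004 + 0.0004 + 0.0081 = 0.2048
B_II = 1 / 0.2048 = 4.8828
Highest B → broadest niche (most generalist): morphospecies II (B = 4.88).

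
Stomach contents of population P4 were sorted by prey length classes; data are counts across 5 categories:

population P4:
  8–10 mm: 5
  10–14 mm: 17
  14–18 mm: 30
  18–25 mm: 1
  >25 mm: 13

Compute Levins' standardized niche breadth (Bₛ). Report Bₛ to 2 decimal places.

Proportions for population P4 (n=66): 5/66=0.0758, 17/66=0.2576, 30/66=0.4545, 1/66=0.0152, 13/66=0.1970
Σpᵢ² = 0.0758² + 0.2576² + 0.4545² + 0.0152² + 0.1970² = 0.005746 + 0.066358 + 0.206570 + 0.000231 + 0.038809 = 0.317714
B = 1 / 0.317714 = 3.1475
Bₛ = (B − 1)/(n − 1) = (3.1475 − 1)/(5 − 1) = 2.1475/4 = 0.5369

0.54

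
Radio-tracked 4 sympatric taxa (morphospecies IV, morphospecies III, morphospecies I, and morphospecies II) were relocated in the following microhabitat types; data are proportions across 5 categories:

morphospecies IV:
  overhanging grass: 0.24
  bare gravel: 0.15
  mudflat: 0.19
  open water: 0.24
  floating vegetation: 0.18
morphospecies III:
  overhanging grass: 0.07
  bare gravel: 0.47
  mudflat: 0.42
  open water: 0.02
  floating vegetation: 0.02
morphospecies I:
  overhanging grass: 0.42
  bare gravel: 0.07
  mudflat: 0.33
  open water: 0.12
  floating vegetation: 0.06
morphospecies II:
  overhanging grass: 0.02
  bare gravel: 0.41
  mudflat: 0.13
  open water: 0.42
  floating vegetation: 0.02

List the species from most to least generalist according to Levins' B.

morphospecies IV > morphospecies I > morphospecies II > morphospecies III

Σp_IVᵢ² = 0.24² + 0.15² + 0.19² + 0.24² + 0.18² = 0.0576 + 0.0225 + 0.0361 + 0.0576 + 0.0324 = 0.2062
B_IV = 1 / 0.2062 = 4.8497
Σp_IIIᵢ² = 0.07² + 0.47² + 0.42² + 0.02² + 0.02² = 0.0049 + 0.2209 + 0.1764 + 0.0004 + 0.0004 = 0.4030
B_III = 1 / 0.4030 = 2.4814
Σp_Iᵢ² = 0.42² + 0.07² + 0.33² + 0.12² + 0.06² = 0.1764 + 0.0049 + 0.1089 + 0.0144 + 0.0036 = 0.3082
B_I = 1 / 0.3082 = 3.2446
Σp_IIᵢ² = 0.02² + 0.41² + 0.13² + 0.42² + 0.02² = 0.0004 + 0.1681 + 0.0169 + 0.1764 + 0.0004 = 0.3622
B_II = 1 / 0.3622 = 2.7609
Ranking by B (broadest → narrowest): morphospecies IV (4.85) > morphospecies I (3.24) > morphospecies II (2.76) > morphospecies III (2.48)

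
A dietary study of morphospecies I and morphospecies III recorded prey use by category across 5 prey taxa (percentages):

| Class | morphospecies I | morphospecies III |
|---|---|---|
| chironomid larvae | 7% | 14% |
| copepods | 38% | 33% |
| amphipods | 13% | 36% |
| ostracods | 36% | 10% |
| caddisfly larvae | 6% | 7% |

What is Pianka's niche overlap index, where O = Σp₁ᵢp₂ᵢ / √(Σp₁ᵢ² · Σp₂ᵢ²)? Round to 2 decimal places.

0.78

Convert percentages to proportions (divide by 100).
Σ p₁ᵢp₂ᵢ = 0.0098 + 0.1254 + 0.0468 + 0.0360 + 0.0042 = 0.2222
Σp_1ᵢ² = 0.07² + 0.38² + 0.13² + 0.36² + 0.06² = 0.0049 + 0.1444 + 0.0169 + 0.1296 + 0.0036 = 0.2994
Σp_2ᵢ² = 0.14² + 0.33² + 0.36² + 0.10² + 0.07² = 0.0196 + 0.1089 + 0.1296 + 0.0100 + 0.0049 = 0.2730
O = 0.2222 / √(0.2994 × 0.2730) = 0.2222 / 0.28590 = 0.7772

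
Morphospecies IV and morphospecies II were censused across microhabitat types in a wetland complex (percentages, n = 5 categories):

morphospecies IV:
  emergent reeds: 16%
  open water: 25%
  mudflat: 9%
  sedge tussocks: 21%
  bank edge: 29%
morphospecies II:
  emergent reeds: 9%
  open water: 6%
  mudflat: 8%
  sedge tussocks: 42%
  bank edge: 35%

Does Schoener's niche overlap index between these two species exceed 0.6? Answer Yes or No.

Yes

Convert percentages to proportions (divide by 100).
Σ|p₁ᵢ − p₂ᵢ| = 0.07 + 0.19 + 0.01 + 0.21 + 0.06 = 0.54
D = 1 − ½ × 0.54 = 1 − 0.270 = 0.7300
D = 0.7300 > 0.6 → Yes.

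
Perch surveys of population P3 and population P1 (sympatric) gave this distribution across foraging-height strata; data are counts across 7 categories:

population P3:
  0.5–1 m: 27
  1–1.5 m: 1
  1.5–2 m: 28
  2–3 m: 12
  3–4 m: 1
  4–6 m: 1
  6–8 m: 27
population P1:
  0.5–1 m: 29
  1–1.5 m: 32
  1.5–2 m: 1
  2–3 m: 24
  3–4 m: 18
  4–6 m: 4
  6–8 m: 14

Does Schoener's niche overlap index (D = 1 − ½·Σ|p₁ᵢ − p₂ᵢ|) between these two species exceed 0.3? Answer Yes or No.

Proportions for population P3 (n=97): 27/97=0.2784, 1/97=0.0103, 28/97=0.2887, 12/97=0.1237, 1/97=0.0103, 1/97=0.0103, 27/97=0.2784
Proportions for population P1 (n=122): 29/122=0.2377, 32/122=0.2623, 1/122=0.0082, 24/122=0.1967, 18/122=0.1475, 4/122=0.0328, 14/122=0.1148
Σ|p₁ᵢ − p₂ᵢ| = 0.0407 + 0.2520 + 0.2805 + 0.0730 + 0.1372 + 0.0225 + 0.1636 = 0.9695
D = 1 − ½ × 0.9695 = 1 − 0.48475 = 0.51525
D = 0.51525 > 0.3 → Yes.

Yes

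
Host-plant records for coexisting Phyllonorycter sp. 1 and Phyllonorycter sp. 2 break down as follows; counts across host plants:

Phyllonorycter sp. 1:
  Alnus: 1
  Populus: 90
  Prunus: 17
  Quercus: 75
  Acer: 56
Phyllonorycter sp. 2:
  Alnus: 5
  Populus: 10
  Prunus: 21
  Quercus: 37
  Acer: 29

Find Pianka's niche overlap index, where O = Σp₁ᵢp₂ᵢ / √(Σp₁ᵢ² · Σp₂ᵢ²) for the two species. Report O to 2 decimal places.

0.82

Proportions for Phyllonorycter sp. 1 (n=239): 1/239=0.0042, 90/239=0.3766, 17/239=0.0711, 75/239=0.3138, 56/239=0.2343
Proportions for Phyllonorycter sp. 2 (n=102): 5/102=0.0490, 10/102=0.0980, 21/102=0.2059, 37/102=0.3627, 29/102=0.2843
Σ p₁ᵢp₂ᵢ = 0.000206 + 0.036907 + 0.014639 + 0.113815 + 0.066611 = 0.232178
Σp_1ᵢ² = 0.0042² + 0.3766² + 0.0711² + 0.3138² + 0.2343² = 0.000018 + 0.141828 + 0.005055 + 0.098470 + 0.054896 = 0.300267
Σp_2ᵢ² = 0.0490² + 0.0980² + 0.2059² + 0.3627² + 0.2843² = 0.002401 + 0.009604 + 0.042395 + 0.131551 + 0.080826 = 0.266777
O = 0.232178 / √(0.300267 × 0.266777) = 0.232178 / 0.2830271 = 0.8203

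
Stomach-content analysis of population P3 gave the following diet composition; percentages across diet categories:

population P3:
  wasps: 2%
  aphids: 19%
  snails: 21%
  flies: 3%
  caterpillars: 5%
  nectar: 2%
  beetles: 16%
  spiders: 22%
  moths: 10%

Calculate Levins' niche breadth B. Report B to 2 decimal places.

Convert percentages to proportions (divide by 100).
Σpᵢ² = 0.02² + 0.19² + 0.21² + 0.03² + 0.05² + 0.02² + 0.16² + 0.22² + 0.10² = 0.0004 + 0.0361 + 0.0441 + 0.0009 + 0.0025 + 0.0004 + 0.0256 + 0.0484 + 0.0100 = 0.1684
B = 1 / 0.1684 = 5.9382

5.94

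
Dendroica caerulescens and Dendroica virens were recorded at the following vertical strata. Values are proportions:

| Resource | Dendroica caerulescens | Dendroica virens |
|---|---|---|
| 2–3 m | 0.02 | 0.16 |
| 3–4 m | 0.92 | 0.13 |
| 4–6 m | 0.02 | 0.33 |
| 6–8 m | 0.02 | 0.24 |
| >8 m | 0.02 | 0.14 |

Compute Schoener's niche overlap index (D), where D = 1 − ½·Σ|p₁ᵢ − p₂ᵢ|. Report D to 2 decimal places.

Σ|p₁ᵢ − p₂ᵢ| = 0.14 + 0.79 + 0.31 + 0.22 + 0.12 = 1.58
D = 1 − ½ × 1.58 = 1 − 0.790 = 0.2100

0.21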